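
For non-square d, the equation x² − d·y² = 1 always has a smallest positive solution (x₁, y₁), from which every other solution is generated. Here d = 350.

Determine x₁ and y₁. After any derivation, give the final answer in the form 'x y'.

449 24

√350 → a₀=18, period (1,2,2,2,1,36); ℓ=6 even so k=5
k=0  a_k=18  p_k/q_k = 18/1
k=1  a_k=1  p_k/q_k = 19/1
k=2  a_k=2  p_k/q_k = 56/3
k=3  a_k=2  p_k/q_k = 131/7
k=4  a_k=2  p_k/q_k = 318/17
k=5  a_k=1  p_k/q_k = 449/24
→ (449, 24).  Check: 449²=201601, 350·24²=201600, difference 1.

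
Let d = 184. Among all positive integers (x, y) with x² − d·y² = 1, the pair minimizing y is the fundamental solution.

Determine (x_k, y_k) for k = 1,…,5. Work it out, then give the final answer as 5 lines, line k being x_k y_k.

√184 = [13; 1,1,3,2,1,2,1,2,3,1,1,26, …], period ℓ=12 (even) → k=11
step 0: (13, 1)  from 13·(1,0) + (0,1)
…
step 3: (95, 7)  from 3·(27,2) + (14,1)
…
step 6: (841, 62)  from 2·(312,23) + (217,16)
…
step 8: (3147, 232)  from 2·(1153,85) + (841,62)
…
step 10: (13741, 1013)  from 1·(10594,781) + (3147,232)
step 11: (24335, 1794)  from 1·(13741,1013) + (10594,781)
fundamental: x₁=24335, y₁=1794  (since 592192225 − 184·3218436 = 1)
k=2:  x_2 = 24335·24335+184·1794·1794 = 1184384449,  y_2 = 24335·1794+1794·24335 = 87313980
k=3:  x_3 = 24335·1184384449+184·1794·87313980 = 57643991108495,  y_3 = 24335·87313980+1794·1184384449 = 4249571404806
k=4:  x_4 = 24335·57643991108495+184·1794·4249571404806 = 2805533046066067201,  y_4 = 24335·4249571404806+1794·57643991108495 = 206826640184594040
k=5:  x_5 = 24335·2805533046066067201+184·1794·206826640184594040 = 136545293294391499564175,  y_5 = 24335·206826640184594040+1794·2805533046066067201 = 10066252573534620521994

24335 1794
1184384449 87313980
57643991108495 4249571404806
2805533046066067201 206826640184594040
136545293294391499564175 10066252573534620521994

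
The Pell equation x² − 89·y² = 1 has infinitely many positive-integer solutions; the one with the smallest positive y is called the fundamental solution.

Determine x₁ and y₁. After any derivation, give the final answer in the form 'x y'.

√89 = [9; 2,3,3,2,18, …], period ℓ=5 (odd) → k=9
step 0: (9, 1)  from 9·(1,0) + (0,1)
…
step 3: (217, 23)  from 3·(66,7) + (19,2)
step 4: (500, 53)  from 2·(217,23) + (66,7)
step 5: (9217, 977)  from 18·(500,53) + (217,23)
step 6: (18934, 2007)  from 2·(9217,977) + (500,53)
step 7: (66019, 6998)  from 3·(18934,2007) + (9217,977)
step 8: (216991, 23001)  from 3·(66019,6998) + (18934,2007)
step 9: (500001, 53000)  from 2·(216991,23001) + (66019,6998)
→ (500001, 53000).  Check: 500001²=250001000001, 89·53000²=250001000000, difference 1.

500001 53000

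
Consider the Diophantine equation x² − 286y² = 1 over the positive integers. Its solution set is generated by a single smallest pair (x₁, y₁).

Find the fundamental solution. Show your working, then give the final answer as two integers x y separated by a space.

√286 → a₀=16, period (1,10,3,3,2,3,3,10,1,32); ℓ=10 even so k=9
step 0: (16, 1)  from 16·(1,0) + (0,1)
…
step 8: (512132, 30283)  from 10·(49703,2939) + (15102,893)
step 9: (561835, 33222)  from 1·(512132,30283) + (49703,2939)
fundamental: x₁=561835, y₁=33222  (since 315658567225 − 286·1103701284 = 1)

561835 33222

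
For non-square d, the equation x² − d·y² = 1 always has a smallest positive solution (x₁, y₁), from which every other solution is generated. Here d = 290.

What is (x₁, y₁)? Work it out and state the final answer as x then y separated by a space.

579 34

√290 = [17; 34, …], period ℓ=1 (odd) → k=1
a_0=17:  p_0=17·1+0=17,  q_0=17·0+1=1
a_1=34:  p_1=34·17+1=579,  q_1=34·1+0=34
fundamental: x₁=579, y₁=34  (since 335241 − 290·1156 = 1)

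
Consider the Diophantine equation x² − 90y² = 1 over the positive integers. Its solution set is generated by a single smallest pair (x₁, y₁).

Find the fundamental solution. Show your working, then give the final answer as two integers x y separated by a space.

19 2

√90 = [9; 2,18, …], period ℓ=2 (even) → k=1
a_0=9:  p_0=9·1+0=9,  q_0=9·0+1=1
a_1=2:  p_1=2·9+1=19,  q_1=2·1+0=2
→ (19, 2).  Check: 19²=361, 90·2²=360, difference 1.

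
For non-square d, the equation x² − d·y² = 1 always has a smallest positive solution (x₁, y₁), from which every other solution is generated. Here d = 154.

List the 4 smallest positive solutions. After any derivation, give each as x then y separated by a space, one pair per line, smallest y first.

21295 1716
906954049 73084440
38627172925615 3112666297884
1645131293994988801 132568457553795120

d=154: √d = [12; 2,2,3,1,2,1,3,2,2,24] (ℓ=10, even), read p_9/q_9
i=0: a=12 ⇒ p=12, q=1
i=1: a=2 ⇒ p=25, q=2
i=2: a=2 ⇒ p=62, q=5
i=3: a=3 ⇒ p=211, q=17
i=4: a=1 ⇒ p=273, q=22
i=5: a=2 ⇒ p=757, q=61
i=6: a=1 ⇒ p=1030, q=83
i=7: a=3 ⇒ p=3847, q=310
i=8: a=2 ⇒ p=8724, q=703
i=9: a=2 ⇒ p=21295, q=1716
(x₁, y₁) = (21295, 1716);  21295² − 154·1716² = 1 ✓
k=2:  x_2 = 21295·21295+154·1716·1716 = 906954049,  y_2 = 21295·1716+1716·21295 = 73084440
k=3:  x_3 = 21295·906954049+154·1716·73084440 = 38627172925615,  y_3 = 21295·73084440+1716·906954049 = 3112666297884
k=4:  x_4 = 21295·38627172925615+154·1716·3112666297884 = 1645131293994988801,  y_4 = 21295·3112666297884+1716·38627172925615 = 132568457553795120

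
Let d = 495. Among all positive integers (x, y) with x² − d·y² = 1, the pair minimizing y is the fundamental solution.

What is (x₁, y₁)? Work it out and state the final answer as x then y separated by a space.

√495 → a₀=22, period (4,44); ℓ=2 even so k=1
k=0  a_k=22  p_k/q_k = 22/1
k=1  a_k=4  p_k/q_k = 89/4
fundamental: x₁=89, y₁=4  (since 7921 − 495·16 = 1)

89 4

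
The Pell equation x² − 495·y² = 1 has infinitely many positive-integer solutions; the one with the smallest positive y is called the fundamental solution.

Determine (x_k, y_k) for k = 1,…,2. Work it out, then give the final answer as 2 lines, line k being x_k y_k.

89 4
15841 712

[22; 4,44] for √495; ℓ=2 ⇒ convergent index 1
k=0  a_k=22  p_k/q_k = 22/1
k=1  a_k=4  p_k/q_k = 89/4
(x₁, y₁) = (89, 4);  89² − 495·4² = 1 ✓
(x_2, y_2) = (89·89 + 495·4·4, 89·4 + 4·89) = (15841, 712)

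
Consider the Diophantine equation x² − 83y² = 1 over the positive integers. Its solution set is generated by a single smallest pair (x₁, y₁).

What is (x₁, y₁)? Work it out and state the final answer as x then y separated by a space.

√83 → a₀=9, period (9,18); ℓ=2 even so k=1
a_0=9:  p_0=9·1+0=9,  q_0=9·0+1=1
a_1=9:  p_1=9·9+1=82,  q_1=9·1+0=9
→ (82, 9).  Check: 82²=6724, 83·9²=6723, difference 1.

82 9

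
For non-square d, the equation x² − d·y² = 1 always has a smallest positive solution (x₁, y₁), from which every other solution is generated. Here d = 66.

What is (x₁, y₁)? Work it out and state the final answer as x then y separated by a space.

65 8

[8; 8,16] for √66; ℓ=2 ⇒ convergent index 1
k=0  a_k=8  p_k/q_k = 8/1
k=1  a_k=8  p_k/q_k = 65/8
(x₁, y₁) = (65, 8);  65² − 66·8² = 1 ✓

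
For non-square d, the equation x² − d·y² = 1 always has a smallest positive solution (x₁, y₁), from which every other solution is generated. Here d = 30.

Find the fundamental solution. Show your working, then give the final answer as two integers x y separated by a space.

√30 → a₀=5, period (2,10); ℓ=2 even so k=1
step 0: (5, 1)  from 5·(1,0) + (0,1)
step 1: (11, 2)  from 2·(5,1) + (1,0)
fundamental: x₁=11, y₁=2  (since 121 − 30·4 = 1)

11 2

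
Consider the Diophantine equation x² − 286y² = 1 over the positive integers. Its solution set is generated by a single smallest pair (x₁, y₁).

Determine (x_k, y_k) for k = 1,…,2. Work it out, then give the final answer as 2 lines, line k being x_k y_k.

[16; 1,10,3,3,2,3,3,10,1,32] for √286; ℓ=10 ⇒ convergent index 9
k=0  a_k=16  p_k/q_k = 16/1
k=1  a_k=1  p_k/q_k = 17/1
k=2  a_k=10  p_k/q_k = 186/11
…
k=4  a_k=3  p_k/q_k = 1911/113
k=5  a_k=2  p_k/q_k = 4397/260
k=6  a_k=3  p_k/q_k = 15102/893
k=7  a_k=3  p_k/q_k = 49703/2939
k=8  a_k=10  p_k/q_k = 512132/30283
k=9  a_k=1  p_k/q_k = 561835/33222
fundamental: x₁=561835, y₁=33222  (since 315658567225 − 286·1103701284 = 1)
(561835+33222√286)^2 = 631317134449 + 37330564740√286

561835 33222
631317134449 37330564740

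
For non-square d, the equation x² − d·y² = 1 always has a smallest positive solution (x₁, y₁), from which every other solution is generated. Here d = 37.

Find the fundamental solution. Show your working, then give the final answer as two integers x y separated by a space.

73 12

√37 → a₀=6, period (12); ℓ=1 odd so k=1
k=0  a_k=6  p_k/q_k = 6/1
k=1  a_k=12  p_k/q_k = 73/12
→ (73, 12).  Check: 73²=5329, 37·12²=5328, difference 1.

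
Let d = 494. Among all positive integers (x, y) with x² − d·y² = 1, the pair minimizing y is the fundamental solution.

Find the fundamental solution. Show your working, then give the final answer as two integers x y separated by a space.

73035 3286

√494 = [22; 4,2,2,1,2,1,2,2,4,44, …], period ℓ=10 (even) → k=9
k=0  a_k=22  p_k/q_k = 22/1
…
k=2  a_k=2  p_k/q_k = 200/9
…
k=4  a_k=1  p_k/q_k = 689/31
…
k=6  a_k=1  p_k/q_k = 2556/115
…
k=8  a_k=2  p_k/q_k = 16514/743
k=9  a_k=4  p_k/q_k = 73035/3286
→ (73035, 3286).  Check: 73035²=5334111225, 494·3286²=5334111224, difference 1.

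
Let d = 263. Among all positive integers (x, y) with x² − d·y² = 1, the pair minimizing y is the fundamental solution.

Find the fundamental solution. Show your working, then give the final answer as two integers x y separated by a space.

139128 8579

√263 → a₀=16, period (4,1,1,1,1,15,1,1,1,1,4,32); ℓ=12 even so k=11
a_0=16:  p_0=16·1+0=16,  q_0=16·0+1=1
…
a_2=1:  p_2=1·65+16=81,  q_2=1·4+1=5
a_3=1:  p_3=1·81+65=146,  q_3=1·5+4=9
a_4=1:  p_4=1·146+81=227,  q_4=1·9+5=14
…
a_9=1:  p_9=1·12017+6195=18212,  q_9=1·741+382=1123
a_10=1:  p_10=1·18212+12017=30229,  q_10=1·1123+741=1864
a_11=4:  p_11=4·30229+18212=139128,  q_11=4·1864+1123=8579
fundamental: x₁=139128, y₁=8579  (since 19356600384 − 263·73599241 = 1)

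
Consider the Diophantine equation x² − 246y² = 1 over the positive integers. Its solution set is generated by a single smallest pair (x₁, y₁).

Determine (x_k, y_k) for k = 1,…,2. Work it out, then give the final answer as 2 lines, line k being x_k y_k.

√246 = [15; 1,2,5,1,14,1,5,2,1,30, …], period ℓ=10 (even) → k=9
i=0: a=15 ⇒ p=15, q=1
i=1: a=1 ⇒ p=16, q=1
i=2: a=2 ⇒ p=47, q=3
i=3: a=5 ⇒ p=251, q=16
i=4: a=1 ⇒ p=298, q=19
i=5: a=14 ⇒ p=4423, q=282
i=6: a=1 ⇒ p=4721, q=301
…
i=8: a=2 ⇒ p=60777, q=3875
i=9: a=1 ⇒ p=88805, q=5662
fundamental: x₁=88805, y₁=5662  (since 7886328025 − 246·32058244 = 1)
n=2: (88805,5662)∘(88805,5662) = (88805·88805+246·5662·5662, 88805·5662+5662·88805) = (15772656049,1005627820)

88805 5662
15772656049 1005627820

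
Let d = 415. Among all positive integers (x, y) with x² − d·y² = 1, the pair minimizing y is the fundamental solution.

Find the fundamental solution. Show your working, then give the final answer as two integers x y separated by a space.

18412804 903849

[20; 2,1,2,4,6,…,1,2,40] for √415; ℓ=16 ⇒ convergent index 15
step 0: (20, 1)  from 20·(1,0) + (0,1)
…
step 3: (163, 8)  from 2·(61,3) + (41,2)
step 4: (713, 35)  from 4·(163,8) + (61,3)
…
step 6: (5154, 253)  from 1·(4441,218) + (713,35)
step 7: (9595, 471)  from 1·(5154,253) + (4441,218)
…
step 9: (43534, 2137)  from 1·(33939,1666) + (9595,471)
…
step 12: (2110961, 103623)  from 4·(508372,24955) + (77473,3803)
…
step 14: (6841255, 335824)  from 1·(4730294,232201) + (2110961,103623)
step 15: (18412804, 903849)  from 2·(6841255,335824) + (4730294,232201)
(x₁, y₁) = (18412804, 903849);  18412804² − 415·903849² = 1 ✓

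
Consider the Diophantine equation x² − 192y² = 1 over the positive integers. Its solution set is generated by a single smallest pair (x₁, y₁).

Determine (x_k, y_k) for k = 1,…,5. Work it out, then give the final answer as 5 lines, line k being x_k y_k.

d=192: √d = [13; 1,5,1,26] (ℓ=4, even), read p_3/q_3
i=0: a=13 ⇒ p=13, q=1
…
i=2: a=5 ⇒ p=83, q=6
i=3: a=1 ⇒ p=97, q=7
(x₁, y₁) = (97, 7);  97² − 192·7² = 1 ✓
(x_2, y_2) = (97·97 + 192·7·7, 97·7 + 7·97) = (18817, 1358)
(x_3, y_3) = (97·18817 + 192·7·1358, 97·1358 + 7·18817) = (3650401, 263445)
(x_4, y_4) = (97·3650401 + 192·7·263445, 97·263445 + 7·3650401) = (708158977, 51106972)
(x_5, y_5) = (97·708158977 + 192·7·51106972, 97·51106972 + 7·708158977) = (137379191137, 9914489123)

97 7
18817 1358
3650401 263445
708158977 51106972
137379191137 9914489123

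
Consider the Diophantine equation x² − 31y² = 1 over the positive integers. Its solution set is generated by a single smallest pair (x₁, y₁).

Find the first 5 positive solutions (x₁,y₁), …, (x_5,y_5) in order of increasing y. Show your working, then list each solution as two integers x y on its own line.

1520 273
4620799 829920
14047227440 2522956527
42703566796801 7669787012160
129818829015047600 23316149994009873

√31 → a₀=5, period (1,1,3,5,3,1,1,10); ℓ=8 even so k=7
k=0  a_k=5  p_k/q_k = 5/1
k=1  a_k=1  p_k/q_k = 6/1
…
k=3  a_k=3  p_k/q_k = 39/7
k=4  a_k=5  p_k/q_k = 206/37
…
k=6  a_k=1  p_k/q_k = 863/155
k=7  a_k=1  p_k/q_k = 1520/273
→ (1520, 273).  Check: 1520²=2310400, 31·273²=2310399, difference 1.
(1520+273√31)^2 = 4620799 + 829920√31
(1520+273√31)^3 = 14047227440 + 2522956527√31
(1520+273√31)^4 = 42703566796801 + 7669787012160√31
(1520+273√31)^5 = 129818829015047600 + 23316149994009873√31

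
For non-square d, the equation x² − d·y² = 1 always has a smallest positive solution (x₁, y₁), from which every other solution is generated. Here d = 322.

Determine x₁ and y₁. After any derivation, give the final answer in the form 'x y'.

323 18

√322 → a₀=17, period (1,16,1,34); ℓ=4 even so k=3
step 0: (17, 1)  from 17·(1,0) + (0,1)
…
step 2: (305, 17)  from 16·(18,1) + (17,1)
step 3: (323, 18)  from 1·(305,17) + (18,1)
→ (323, 18).  Check: 323²=104329, 322·18²=104328, difference 1.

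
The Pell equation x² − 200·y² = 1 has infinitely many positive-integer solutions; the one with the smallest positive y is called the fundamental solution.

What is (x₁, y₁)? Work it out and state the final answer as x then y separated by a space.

99 7

√200 = [14; 7,28, …], period ℓ=2 (even) → k=1
step 0: (14, 1)  from 14·(1,0) + (0,1)
step 1: (99, 7)  from 7·(14,1) + (1,0)
(x₁, y₁) = (99, 7);  99² − 200·7² = 1 ✓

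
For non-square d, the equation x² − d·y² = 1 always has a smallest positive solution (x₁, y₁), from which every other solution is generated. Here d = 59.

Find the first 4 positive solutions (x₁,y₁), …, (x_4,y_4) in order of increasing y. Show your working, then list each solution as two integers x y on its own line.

530 69
561799 73140
595506410 77528331
631236232801 82179957720

d=59: √d = [7; 1,2,7,2,1,14] (ℓ=6, even), read p_5/q_5
a_0=7:  p_0=7·1+0=7,  q_0=7·0+1=1
…
a_2=2:  p_2=2·8+7=23,  q_2=2·1+1=3
…
a_4=2:  p_4=2·169+23=361,  q_4=2·22+3=47
a_5=1:  p_5=1·361+169=530,  q_5=1·47+22=69
fundamental: x₁=530, y₁=69  (since 280900 − 59·4761 = 1)
k=2:  x_2 = 530·530+59·69·69 = 561799,  y_2 = 530·69+69·530 = 73140
k=3:  x_3 = 530·561799+59·69·73140 = 595506410,  y_3 = 530·73140+69·561799 = 77528331
k=4:  x_4 = 530·595506410+59·69·77528331 = 631236232801,  y_4 = 530·77528331+69·595506410 = 82179957720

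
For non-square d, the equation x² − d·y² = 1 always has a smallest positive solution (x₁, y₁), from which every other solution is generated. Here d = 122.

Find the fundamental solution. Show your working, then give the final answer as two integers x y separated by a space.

[11; 22] for √122; ℓ=1 ⇒ convergent index 1
i=0: a=11 ⇒ p=11, q=1
i=1: a=22 ⇒ p=243, q=22
→ (243, 22).  Check: 243²=59049, 122·22²=59048, difference 1.

243 22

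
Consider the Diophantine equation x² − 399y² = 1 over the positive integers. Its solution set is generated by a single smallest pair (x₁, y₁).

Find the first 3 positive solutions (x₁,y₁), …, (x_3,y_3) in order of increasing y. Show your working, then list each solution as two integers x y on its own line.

20 1
799 40
31940 1599

[19; 1,38] for √399; ℓ=2 ⇒ convergent index 1
a_0=19:  p_0=19·1+0=19,  q_0=19·0+1=1
a_1=1:  p_1=1·19+1=20,  q_1=1·1+0=1
fundamental: x₁=20, y₁=1  (since 400 − 399·1 = 1)
n=2: (20,1)∘(20,1) = (20·20+399·1·1, 20·1+1·20) = (799,40)
n=3: (799,40)∘(20,1) = (20·799+399·1·40, 20·40+1·799) = (31940,1599)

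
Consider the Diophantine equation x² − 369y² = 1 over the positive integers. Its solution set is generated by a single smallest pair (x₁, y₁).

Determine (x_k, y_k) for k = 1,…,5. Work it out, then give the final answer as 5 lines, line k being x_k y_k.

d=369: √d = [19; 4,1,3,2,7,4,7,2,3,1,4,38] (ℓ=12, even), read p_11/q_11
k=0  a_k=19  p_k/q_k = 19/1
…
k=2  a_k=1  p_k/q_k = 96/5
…
k=4  a_k=2  p_k/q_k = 826/43
k=5  a_k=7  p_k/q_k = 6147/320
k=6  a_k=4  p_k/q_k = 25414/1323
k=7  a_k=7  p_k/q_k = 184045/9581
…
k=9  a_k=3  p_k/q_k = 1364557/71036
k=10  a_k=1  p_k/q_k = 1758061/91521
k=11  a_k=4  p_k/q_k = 8396801/437120
fundamental: x₁=8396801, y₁=437120  (since 70506267033601 − 369·191073894400 = 1)
(x_2, y_2) = (8396801·8396801 + 369·437120·437120, 8396801·437120 + 437120·8396801) = (141012534067201, 7340819306240)
(x_3, y_3) = (8396801·141012534067201 + 369·437120·7340819306240, 8396801·7340819306240 + 437120·141012534067201) = (2368108374136006451201, 123278797782910239360)
(x_4, y_4) = (8396801·2368108374136006451201 + 369·437120·123278797782910239360, 8396801·123278797782910239360 + 437120·2368108374136006451201) = (39769069528107045198367948801, 2070295065004669620717268480)
(x_5, y_5) = (8396801·39769069528107045198367948801 + 369·437120·2070295065004669620717268480, 8396801·2070295065004669620717268480 + 437120·39769069528107045198367948801) = (667865925565355162349028245713920001, 34767711344252426473018978470025600)

8396801 437120
141012534067201 7340819306240
2368108374136006451201 123278797782910239360
39769069528107045198367948801 2070295065004669620717268480
667865925565355162349028245713920001 34767711344252426473018978470025600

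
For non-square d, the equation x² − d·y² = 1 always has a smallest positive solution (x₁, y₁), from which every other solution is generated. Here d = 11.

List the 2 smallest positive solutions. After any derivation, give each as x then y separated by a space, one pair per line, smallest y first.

10 3
199 60

√11 = [3; 3,6, …], period ℓ=2 (even) → k=1
k=0  a_k=3  p_k/q_k = 3/1
k=1  a_k=3  p_k/q_k = 10/3
(x₁, y₁) = (10, 3);  10² − 11·3² = 1 ✓
k=2:  x_2 = 10·10+11·3·3 = 199,  y_2 = 10·3+3·10 = 60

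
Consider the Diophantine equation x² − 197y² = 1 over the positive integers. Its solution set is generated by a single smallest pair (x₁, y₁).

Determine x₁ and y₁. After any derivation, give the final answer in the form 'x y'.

[14; 28] for √197; ℓ=1 ⇒ convergent index 1
a_0=14:  p_0=14·1+0=14,  q_0=14·0+1=1
a_1=28:  p_1=28·14+1=393,  q_1=28·1+0=28
fundamental: x₁=393, y₁=28  (since 154449 − 197·784 = 1)

393 28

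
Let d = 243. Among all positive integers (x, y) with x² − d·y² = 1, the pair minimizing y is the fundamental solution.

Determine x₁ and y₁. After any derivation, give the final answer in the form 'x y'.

√243 = [15; 1,1,2,3,15,3,2,1,1,30, …], period ℓ=10 (even) → k=9
step 0: (15, 1)  from 15·(1,0) + (0,1)
step 1: (16, 1)  from 1·(15,1) + (1,0)
step 2: (31, 2)  from 1·(16,1) + (15,1)
step 3: (78, 5)  from 2·(31,2) + (16,1)
step 4: (265, 17)  from 3·(78,5) + (31,2)
…
step 6: (12424, 797)  from 3·(4053,260) + (265,17)
step 7: (28901, 1854)  from 2·(12424,797) + (4053,260)
step 8: (41325, 2651)  from 1·(28901,1854) + (12424,797)
step 9: (70226, 4505)  from 1·(41325,2651) + (28901,1854)
(x₁, y₁) = (70226, 4505);  70226² − 243·4505² = 1 ✓

70226 4505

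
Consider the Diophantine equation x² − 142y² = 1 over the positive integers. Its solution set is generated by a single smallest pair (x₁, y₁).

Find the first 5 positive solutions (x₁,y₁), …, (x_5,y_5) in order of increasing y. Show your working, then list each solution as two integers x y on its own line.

d=142: √d = [11; 1,10,1,22] (ℓ=4, even), read p_3/q_3
a_0=11:  p_0=11·1+0=11,  q_0=11·0+1=1
a_1=1:  p_1=1·11+1=12,  q_1=1·1+0=1
a_2=10:  p_2=10·12+11=131,  q_2=10·1+1=11
a_3=1:  p_3=1·131+12=143,  q_3=1·11+1=12
→ (143, 12).  Check: 143²=20449, 142·12²=20448, difference 1.
n=2: (143,12)∘(143,12) = (143·143+142·12·12, 143·12+12·143) = (40897,3432)
n=3: (40897,3432)∘(143,12) = (143·40897+142·12·3432, 143·3432+12·40897) = (11696399,981540)
n=4: (11696399,981540)∘(143,12) = (143·11696399+142·12·981540, 143·981540+12·11696399) = (3345129217,280717008)
n=5: (3345129217,280717008)∘(143,12) = (143·3345129217+142·12·280717008, 143·280717008+12·3345129217) = (956695259663,80284082748)

143 12
40897 3432
11696399 981540
3345129217 280717008
956695259663 80284082748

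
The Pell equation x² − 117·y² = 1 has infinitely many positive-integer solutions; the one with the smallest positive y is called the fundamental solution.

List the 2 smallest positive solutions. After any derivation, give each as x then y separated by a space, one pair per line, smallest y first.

649 60
842401 77880

[10; 1,4,2,4,1,20] for √117; ℓ=6 ⇒ convergent index 5
k=0  a_k=10  p_k/q_k = 10/1
k=1  a_k=1  p_k/q_k = 11/1
k=2  a_k=4  p_k/q_k = 54/5
k=3  a_k=2  p_k/q_k = 119/11
k=4  a_k=4  p_k/q_k = 530/49
k=5  a_k=1  p_k/q_k = 649/60
(x₁, y₁) = (649, 60);  649² − 117·60² = 1 ✓
(649+60√117)^2 = 842401 + 77880√117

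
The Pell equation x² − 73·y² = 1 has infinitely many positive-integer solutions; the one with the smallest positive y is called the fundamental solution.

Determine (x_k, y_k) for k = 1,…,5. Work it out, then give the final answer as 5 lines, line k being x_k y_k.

2281249 267000
10408194000001 1218186966000
47487364308614281249 5557975596000801000
216661004683313632776000001 25358252540801244373932000
988515400545561595548925838281249 115696976500895037877980001335000

[8; 1,1,5,5,1,1,16] for √73; ℓ=7 ⇒ convergent index 13
k=0  a_k=8  p_k/q_k = 8/1
…
k=2  a_k=1  p_k/q_k = 17/2
…
k=5  a_k=1  p_k/q_k = 581/68
…
k=7  a_k=16  p_k/q_k = 17669/2068
…
k=10  a_k=5  p_k/q_k = 200767/23498
…
k=12  a_k=1  p_k/q_k = 1241008/145249
k=13  a_k=1  p_k/q_k = 2281249/267000
fundamental: x₁=2281249, y₁=267000  (since 5204097000001 − 73·71289000000 = 1)
(2281249+267000√73)^2 = 10408194000001 + 1218186966000√73
(2281249+267000√73)^3 = 47487364308614281249 + 5557975596000801000√73
(2281249+267000√73)^4 = 216661004683313632776000001 + 25358252540801244373932000√73
(2281249+267000√73)^5 = 988515400545561595548925838281249 + 115696976500895037877980001335000√73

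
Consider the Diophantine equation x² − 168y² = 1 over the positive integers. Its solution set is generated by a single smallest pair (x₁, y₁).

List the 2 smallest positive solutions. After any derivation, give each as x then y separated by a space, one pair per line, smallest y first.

13 1
337 26

[12; 1,24] for √168; ℓ=2 ⇒ convergent index 1
k=0  a_k=12  p_k/q_k = 12/1
k=1  a_k=1  p_k/q_k = 13/1
→ (13, 1).  Check: 13²=169, 168·1²=168, difference 1.
n=2: (13,1)∘(13,1) = (13·13+168·1·1, 13·1+1·13) = (337,26)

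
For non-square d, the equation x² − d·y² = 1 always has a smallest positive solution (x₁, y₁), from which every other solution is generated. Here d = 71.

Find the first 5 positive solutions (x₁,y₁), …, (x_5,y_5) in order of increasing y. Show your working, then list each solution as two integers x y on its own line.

3480 413
24220799 2874480
168576757560 20006380387
1173294208396801 139244404619040
8166127521864977400 969141036142138013

d=71: √d = [8; 2,2,1,7,1,2,2,16] (ℓ=8, even), read p_7/q_7
a_0=8:  p_0=8·1+0=8,  q_0=8·0+1=1
a_1=2:  p_1=2·8+1=17,  q_1=2·1+0=2
…
a_3=1:  p_3=1·42+17=59,  q_3=1·5+2=7
a_4=7:  p_4=7·59+42=455,  q_4=7·7+5=54
…
a_6=2:  p_6=2·514+455=1483,  q_6=2·61+54=176
a_7=2:  p_7=2·1483+514=3480,  q_7=2·176+61=413
→ (3480, 413).  Check: 3480²=12110400, 71·413²=12110399, difference 1.
n=2: (3480,413)∘(3480,413) = (3480·3480+71·413·413, 3480·413+413·3480) = (24220799,2874480)
n=3: (24220799,2874480)∘(3480,413) = (3480·24220799+71·413·2874480, 3480·2874480+413·24220799) = (168576757560,20006380387)
n=4: (168576757560,20006380387)∘(3480,413) = (3480·168576757560+71·413·20006380387, 3480·20006380387+413·168576757560) = (1173294208396801,139244404619040)
n=5: (1173294208396801,139244404619040)∘(3480,413) = (3480·1173294208396801+71·413·139244404619040, 3480·139244404619040+413·1173294208396801) = (8166127521864977400,969141036142138013)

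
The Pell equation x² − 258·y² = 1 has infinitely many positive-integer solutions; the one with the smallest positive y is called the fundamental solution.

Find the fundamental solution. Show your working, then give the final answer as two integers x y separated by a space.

257 16

d=258: √d = [16; 16,32] (ℓ=2, even), read p_1/q_1
step 0: (16, 1)  from 16·(1,0) + (0,1)
step 1: (257, 16)  from 16·(16,1) + (1,0)
(x₁, y₁) = (257, 16);  257² − 258·16² = 1 ✓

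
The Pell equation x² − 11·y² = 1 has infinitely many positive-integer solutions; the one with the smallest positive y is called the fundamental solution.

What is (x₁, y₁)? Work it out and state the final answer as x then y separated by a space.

10 3

[3; 3,6] for √11; ℓ=2 ⇒ convergent index 1
step 0: (3, 1)  from 3·(1,0) + (0,1)
step 1: (10, 3)  from 3·(3,1) + (1,0)
→ (10, 3).  Check: 10²=100, 11·3²=99, difference 1.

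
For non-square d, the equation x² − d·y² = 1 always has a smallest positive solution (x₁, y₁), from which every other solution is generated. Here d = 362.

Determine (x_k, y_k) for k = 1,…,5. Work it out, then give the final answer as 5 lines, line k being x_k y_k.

723 38
1045457 54948
1511730099 79454770
2185960677697 114891542472
3160897628219763 166133090959742

√362 → a₀=19, period (38); ℓ=1 odd so k=1
k=0  a_k=19  p_k/q_k = 19/1
k=1  a_k=38  p_k/q_k = 723/38
→ (723, 38).  Check: 723²=522729, 362·38²=522728, difference 1.
n=2: (723,38)∘(723,38) = (723·723+362·38·38, 723·38+38·723) = (1045457,54948)
n=3: (1045457,54948)∘(723,38) = (723·1045457+362·38·54948, 723·54948+38·1045457) = (1511730099,79454770)
n=4: (1511730099,79454770)∘(723,38) = (723·1511730099+362·38·79454770, 723·79454770+38·1511730099) = (2185960677697,114891542472)
n=5: (2185960677697,114891542472)∘(723,38) = (723·2185960677697+362·38·114891542472, 723·114891542472+38·2185960677697) = (3160897628219763,166133090959742)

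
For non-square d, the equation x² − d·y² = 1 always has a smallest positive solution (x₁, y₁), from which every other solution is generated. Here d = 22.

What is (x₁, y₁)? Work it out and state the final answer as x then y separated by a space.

197 42

√22 → a₀=4, period (1,2,4,2,1,8); ℓ=6 even so k=5
i=0: a=4 ⇒ p=4, q=1
i=1: a=1 ⇒ p=5, q=1
i=2: a=2 ⇒ p=14, q=3
i=3: a=4 ⇒ p=61, q=13
i=4: a=2 ⇒ p=136, q=29
i=5: a=1 ⇒ p=197, q=42
fundamental: x₁=197, y₁=42  (since 38809 − 22·1764 = 1)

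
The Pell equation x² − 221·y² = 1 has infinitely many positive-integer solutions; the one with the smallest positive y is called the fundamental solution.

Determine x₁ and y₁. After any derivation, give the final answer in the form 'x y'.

1665 112

√221 → a₀=14, period (1,6,2,6,1,28); ℓ=6 even so k=5
step 0: (14, 1)  from 14·(1,0) + (0,1)
…
step 4: (1442, 97)  from 6·(223,15) + (104,7)
step 5: (1665, 112)  from 1·(1442,97) + (223,15)
(x₁, y₁) = (1665, 112);  1665² − 221·112² = 1 ✓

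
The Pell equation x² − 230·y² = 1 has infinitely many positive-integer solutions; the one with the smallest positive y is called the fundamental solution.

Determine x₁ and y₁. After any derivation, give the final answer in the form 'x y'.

91 6

d=230: √d = [15; 6,30] (ℓ=2, even), read p_1/q_1
step 0: (15, 1)  from 15·(1,0) + (0,1)
step 1: (91, 6)  from 6·(15,1) + (1,0)
→ (91, 6).  Check: 91²=8281, 230·6²=8280, difference 1.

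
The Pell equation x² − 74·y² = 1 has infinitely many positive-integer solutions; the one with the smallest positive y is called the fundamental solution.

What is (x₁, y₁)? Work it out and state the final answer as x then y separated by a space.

3699 430

√74 → a₀=8, period (1,1,1,1,16); ℓ=5 odd so k=9
step 0: (8, 1)  from 8·(1,0) + (0,1)
step 1: (9, 1)  from 1·(8,1) + (1,0)
…
step 3: (26, 3)  from 1·(17,2) + (9,1)
step 4: (43, 5)  from 1·(26,3) + (17,2)
step 5: (714, 83)  from 16·(43,5) + (26,3)
step 6: (757, 88)  from 1·(714,83) + (43,5)
…
step 8: (2228, 259)  from 1·(1471,171) + (757,88)
step 9: (3699, 430)  from 1·(2228,259) + (1471,171)
(x₁, y₁) = (3699, 430);  3699² − 74·430² = 1 ✓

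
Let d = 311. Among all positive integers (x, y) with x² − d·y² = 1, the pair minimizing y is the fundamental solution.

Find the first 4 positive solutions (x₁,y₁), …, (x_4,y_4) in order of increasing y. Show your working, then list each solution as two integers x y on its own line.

d=311: √d = [17; 1,1,1,2,1,…,1,1,34] (ℓ=16, even), read p_15/q_15
a_0=17:  p_0=17·1+0=17,  q_0=17·0+1=1
a_1=1:  p_1=1·17+1=18,  q_1=1·1+0=1
…
a_3=1:  p_3=1·35+18=53,  q_3=1·2+1=3
…
a_5=1:  p_5=1·141+53=194,  q_5=1·8+3=11
a_6=6:  p_6=6·194+141=1305,  q_6=6·11+8=74
…
a_8=17:  p_8=17·4109+1305=71158,  q_8=17·233+74=4035
a_9=3:  p_9=3·71158+4109=217583,  q_9=3·4035+233=12338
…
a_11=1:  p_11=1·1376656+217583=1594239,  q_11=1·78063+12338=90401
…
a_13=1:  p_13=1·4565134+1594239=6159373,  q_13=1·258865+90401=349266
a_14=1:  p_14=1·6159373+4565134=10724507,  q_14=1·349266+258865=608131
a_15=1:  p_15=1·10724507+6159373=16883880,  q_15=1·608131+349266=957397
→ (16883880, 957397).  Check: 16883880²=285065403854400, 311·957397²=285065403854399, difference 1.
k=2:  x_2 = 16883880·16883880+311·957397·957397 = 570130807708799,  y_2 = 16883880·957397+957397·16883880 = 32329152120720
k=3:  x_3 = 16883880·570130807708799+311·957397·32329152120720 = 19252040283316857636360,  y_3 = 16883880·32329152120720+957397·570130807708799 = 1091683049815963029803
k=4:  x_4 = 16883880·19252040283316857636360+311·957397·1091683049815963029803 = 650098275797375082487964044801,  y_4 = 16883880·1091683049815963029803+957397·19252040283316857636360 = 36863691222253451430108430560

16883880 957397
570130807708799 32329152120720
19252040283316857636360 1091683049815963029803
650098275797375082487964044801 36863691222253451430108430560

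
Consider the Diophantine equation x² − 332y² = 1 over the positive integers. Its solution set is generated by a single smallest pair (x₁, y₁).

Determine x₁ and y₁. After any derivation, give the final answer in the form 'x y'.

√332 = [18; 4,1,1,8,1,1,4,36, …], period ℓ=8 (even) → k=7
step 0: (18, 1)  from 18·(1,0) + (0,1)
step 1: (73, 4)  from 4·(18,1) + (1,0)
step 2: (91, 5)  from 1·(73,4) + (18,1)
…
step 6: (2970, 163)  from 1·(1567,86) + (1403,77)
step 7: (13447, 738)  from 4·(2970,163) + (1567,86)
→ (13447, 738).  Check: 13447²=180821809, 332·738²=180821808, difference 1.

13447 738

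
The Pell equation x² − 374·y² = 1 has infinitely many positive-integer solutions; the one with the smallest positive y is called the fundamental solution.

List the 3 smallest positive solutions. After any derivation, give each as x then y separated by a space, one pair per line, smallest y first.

√374 → a₀=19, period (2,1,18,1,2,38); ℓ=6 even so k=5
step 0: (19, 1)  from 19·(1,0) + (0,1)
…
step 4: (1141, 59)  from 1·(1083,56) + (58,3)
step 5: (3365, 174)  from 2·(1141,59) + (1083,56)
fundamental: x₁=3365, y₁=174  (since 11323225 − 374·30276 = 1)
n=2: (3365,174)∘(3365,174) = (3365·3365+374·174·174, 3365·174+174·3365) = (22646449,1171020)
n=3: (22646449,1171020)∘(3365,174) = (3365·22646449+374·174·1171020, 3365·1171020+174·22646449) = (152410598405,7880964426)

3365 174
22646449 1171020
152410598405 7880964426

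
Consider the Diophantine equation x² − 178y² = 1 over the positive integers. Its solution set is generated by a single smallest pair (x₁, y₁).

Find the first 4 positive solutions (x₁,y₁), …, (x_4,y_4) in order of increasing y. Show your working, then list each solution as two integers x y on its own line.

d=178: √d = [13; 2,1,12,1,2,26] (ℓ=6, even), read p_5/q_5
i=0: a=13 ⇒ p=13, q=1
…
i=2: a=1 ⇒ p=40, q=3
…
i=4: a=1 ⇒ p=547, q=41
i=5: a=2 ⇒ p=1601, q=120
(x₁, y₁) = (1601, 120);  1601² − 178·120² = 1 ✓
(1601+120√178)^2 = 5126401 + 384240√178
(1601+120√178)^3 = 16414734401 + 1230336360√178
(1601+120√178)^4 = 52559974425601 + 3939536640480√178

1601 120
5126401 384240
16414734401 1230336360
52559974425601 3939536640480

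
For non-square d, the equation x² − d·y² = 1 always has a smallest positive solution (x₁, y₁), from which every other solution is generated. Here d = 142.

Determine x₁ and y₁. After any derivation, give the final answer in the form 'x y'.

[11; 1,10,1,22] for √142; ℓ=4 ⇒ convergent index 3
step 0: (11, 1)  from 11·(1,0) + (0,1)
step 1: (12, 1)  from 1·(11,1) + (1,0)
step 2: (131, 11)  from 10·(12,1) + (11,1)
step 3: (143, 12)  from 1·(131,11) + (12,1)
→ (143, 12).  Check: 143²=20449, 142·12²=20448, difference 1.

143 12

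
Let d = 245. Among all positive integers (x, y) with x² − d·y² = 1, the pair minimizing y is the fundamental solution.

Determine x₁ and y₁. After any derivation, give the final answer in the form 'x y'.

√245 → a₀=15, period (1,1,1,7,6,7,1,1,1,30); ℓ=10 even so k=9
step 0: (15, 1)  from 15·(1,0) + (0,1)
step 1: (16, 1)  from 1·(15,1) + (1,0)
…
step 3: (47, 3)  from 1·(31,2) + (16,1)
…
step 7: (18016, 1151)  from 1·(15809,1010) + (2207,141)
step 8: (33825, 2161)  from 1·(18016,1151) + (15809,1010)
step 9: (51841, 3312)  from 1·(33825,2161) + (18016,1151)
fundamental: x₁=51841, y₁=3312  (since 2687489281 − 245·10969344 = 1)

51841 3312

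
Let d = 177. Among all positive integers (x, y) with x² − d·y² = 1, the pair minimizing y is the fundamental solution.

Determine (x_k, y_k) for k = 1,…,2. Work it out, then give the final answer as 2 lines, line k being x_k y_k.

62423 4692
7793261857 585777432

√177 = [13; 3,3,2,8,2,3,3,26, …], period ℓ=8 (even) → k=7
k=0  a_k=13  p_k/q_k = 13/1
k=1  a_k=3  p_k/q_k = 40/3
…
k=3  a_k=2  p_k/q_k = 306/23
…
k=5  a_k=2  p_k/q_k = 5468/411
k=6  a_k=3  p_k/q_k = 18985/1427
k=7  a_k=3  p_k/q_k = 62423/4692
→ (62423, 4692).  Check: 62423²=3896630929, 177·4692²=3896630928, difference 1.
n=2: (62423,4692)∘(62423,4692) = (62423·62423+177·4692·4692, 62423·4692+4692·62423) = (7793261857,585777432)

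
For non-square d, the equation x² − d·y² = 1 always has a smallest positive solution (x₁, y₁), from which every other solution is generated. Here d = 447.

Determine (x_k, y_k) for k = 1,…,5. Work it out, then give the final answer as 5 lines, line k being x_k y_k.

[21; 7,42] for √447; ℓ=2 ⇒ convergent index 1
i=0: a=21 ⇒ p=21, q=1
i=1: a=7 ⇒ p=148, q=7
→ (148, 7).  Check: 148²=21904, 447·7²=21903, difference 1.
(x_2, y_2) = (148·148 + 447·7·7, 148·7 + 7·148) = (43807, 2072)
(x_3, y_3) = (148·43807 + 447·7·2072, 148·2072 + 7·43807) = (12966724, 613305)
(x_4, y_4) = (148·12966724 + 447·7·613305, 148·613305 + 7·12966724) = (3838106497, 181536208)
(x_5, y_5) = (148·3838106497 + 447·7·181536208, 148·181536208 + 7·3838106497) = (1136066556388, 53734104263)

148 7
43807 2072
12966724 613305
3838106497 181536208
1136066556388 53734104263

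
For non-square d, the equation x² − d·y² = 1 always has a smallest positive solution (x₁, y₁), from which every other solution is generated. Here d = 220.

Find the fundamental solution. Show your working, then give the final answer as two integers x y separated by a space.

√220 = [14; 1,4,1,28, …], period ℓ=4 (even) → k=3
a_0=14:  p_0=14·1+0=14,  q_0=14·0+1=1
a_1=1:  p_1=1·14+1=15,  q_1=1·1+0=1
a_2=4:  p_2=4·15+14=74,  q_2=4·1+1=5
a_3=1:  p_3=1·74+15=89,  q_3=1·5+1=6
fundamental: x₁=89, y₁=6  (since 7921 − 220·36 = 1)

89 6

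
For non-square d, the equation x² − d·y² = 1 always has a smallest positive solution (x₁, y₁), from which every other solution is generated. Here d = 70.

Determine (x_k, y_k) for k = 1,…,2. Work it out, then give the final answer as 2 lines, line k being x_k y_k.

251 30
126001 15060

√70 → a₀=8, period (2,1,2,1,2,16); ℓ=6 even so k=5
a_0=8:  p_0=8·1+0=8,  q_0=8·0+1=1
a_1=2:  p_1=2·8+1=17,  q_1=2·1+0=2
a_2=1:  p_2=1·17+8=25,  q_2=1·2+1=3
a_3=2:  p_3=2·25+17=67,  q_3=2·3+2=8
a_4=1:  p_4=1·67+25=92,  q_4=1·8+3=11
a_5=2:  p_5=2·92+67=251,  q_5=2·11+8=30
→ (251, 30).  Check: 251²=63001, 70·30²=63000, difference 1.
(251+30√70)^2 = 126001 + 15060√70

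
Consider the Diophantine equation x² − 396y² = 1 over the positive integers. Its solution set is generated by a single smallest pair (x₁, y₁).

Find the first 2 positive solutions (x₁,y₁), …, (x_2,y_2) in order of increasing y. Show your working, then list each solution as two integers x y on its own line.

199 10
79201 3980

√396 → a₀=19, period (1,8,1,38); ℓ=4 even so k=3
i=0: a=19 ⇒ p=19, q=1
…
i=2: a=8 ⇒ p=179, q=9
i=3: a=1 ⇒ p=199, q=10
fundamental: x₁=199, y₁=10  (since 39601 − 396·100 = 1)
n=2: (199,10)∘(199,10) = (199·199+396·10·10, 199·10+10·199) = (79201,3980)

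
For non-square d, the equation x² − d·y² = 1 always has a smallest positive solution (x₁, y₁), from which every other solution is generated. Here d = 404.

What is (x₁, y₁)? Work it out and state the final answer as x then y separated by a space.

201 10

[20; 10,40] for √404; ℓ=2 ⇒ convergent index 1
i=0: a=20 ⇒ p=20, q=1
i=1: a=10 ⇒ p=201, q=10
→ (201, 10).  Check: 201²=40401, 404·10²=40400, difference 1.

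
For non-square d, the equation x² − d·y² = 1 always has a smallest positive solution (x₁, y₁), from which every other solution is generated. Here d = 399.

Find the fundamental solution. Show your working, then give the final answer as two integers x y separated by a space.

20 1

√399 = [19; 1,38, …], period ℓ=2 (even) → k=1
i=0: a=19 ⇒ p=19, q=1
i=1: a=1 ⇒ p=20, q=1
→ (20, 1).  Check: 20²=400, 399·1²=399, difference 1.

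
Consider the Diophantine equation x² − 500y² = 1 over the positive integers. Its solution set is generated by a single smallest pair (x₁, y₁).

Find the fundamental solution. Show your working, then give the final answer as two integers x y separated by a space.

930249 41602

d=500: √d = [22; 2,1,3,2,1,…,1,2,44] (ℓ=14, even), read p_13/q_13
step 0: (22, 1)  from 22·(1,0) + (0,1)
step 1: (45, 2)  from 2·(22,1) + (1,0)
…
step 3: (246, 11)  from 3·(67,3) + (45,2)
step 4: (559, 25)  from 2·(246,11) + (67,3)
step 5: (805, 36)  from 1·(559,25) + (246,11)
step 6: (1364, 61)  from 1·(805,36) + (559,25)
…
step 8: (15809, 707)  from 1·(14445,646) + (1364,61)
step 9: (30254, 1353)  from 1·(15809,707) + (14445,646)
step 10: (76317, 3413)  from 2·(30254,1353) + (15809,707)
step 11: (259205, 11592)  from 3·(76317,3413) + (30254,1353)
step 12: (335522, 15005)  from 1·(259205,11592) + (76317,3413)
step 13: (930249, 41602)  from 2·(335522,15005) + (259205,11592)
(x₁, y₁) = (930249, 41602);  930249² − 500·41602² = 1 ✓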